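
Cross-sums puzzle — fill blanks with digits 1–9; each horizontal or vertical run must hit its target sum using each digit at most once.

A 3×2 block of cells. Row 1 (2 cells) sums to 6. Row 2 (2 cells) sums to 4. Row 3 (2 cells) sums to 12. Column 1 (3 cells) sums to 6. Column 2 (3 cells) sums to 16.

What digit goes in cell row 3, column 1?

3

4 in 2 cells must be {1,3}; 6 in 3 cells must be {1,2,3}.
The 12 across and the 6 down share only 3, so (3,1) = 3.
(3,2) = 12 − 3 = 9 completes the 12 across.
Given what's placed, (2,1) must be 1 to fit the 4 across and 6 down.
(2,2) = 4 − 1 = 3 completes the 4 across.
(1,1) = 6 − 4 = 2 completes the 6 down.
(1,2) = 6 − 2 = 4 completes the 6 across.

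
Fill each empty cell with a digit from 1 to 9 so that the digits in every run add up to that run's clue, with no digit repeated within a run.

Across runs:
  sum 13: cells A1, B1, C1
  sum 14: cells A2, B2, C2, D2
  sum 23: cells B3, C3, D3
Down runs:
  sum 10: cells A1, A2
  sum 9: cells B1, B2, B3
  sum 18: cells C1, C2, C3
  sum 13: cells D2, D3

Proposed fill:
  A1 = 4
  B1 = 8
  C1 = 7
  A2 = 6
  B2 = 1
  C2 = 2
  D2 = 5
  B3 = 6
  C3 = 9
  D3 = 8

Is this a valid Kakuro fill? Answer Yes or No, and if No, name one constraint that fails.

No — the down run B1–B3 sums to 15, not 9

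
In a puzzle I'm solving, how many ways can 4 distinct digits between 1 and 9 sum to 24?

4 distinct digits from 1–9 sum between 10 and 30.

8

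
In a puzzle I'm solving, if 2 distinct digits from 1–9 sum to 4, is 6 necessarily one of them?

The only way to make 4 from 2 distinct digits is {1,3}, which does not contain 6.

No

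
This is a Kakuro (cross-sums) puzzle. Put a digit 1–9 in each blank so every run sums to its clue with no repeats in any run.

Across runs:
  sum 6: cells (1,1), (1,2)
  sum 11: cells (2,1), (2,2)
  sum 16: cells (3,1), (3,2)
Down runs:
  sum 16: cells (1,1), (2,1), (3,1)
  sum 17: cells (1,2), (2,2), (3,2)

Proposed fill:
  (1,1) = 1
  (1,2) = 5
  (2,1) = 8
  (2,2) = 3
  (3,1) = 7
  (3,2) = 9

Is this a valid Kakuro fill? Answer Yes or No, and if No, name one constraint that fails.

Yes

Across: 1+5=6; 8+3=11; 7+9=16. Down: 1+8+7=16; 5+3+9=17. No digit repeats within any run.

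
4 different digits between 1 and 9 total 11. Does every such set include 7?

No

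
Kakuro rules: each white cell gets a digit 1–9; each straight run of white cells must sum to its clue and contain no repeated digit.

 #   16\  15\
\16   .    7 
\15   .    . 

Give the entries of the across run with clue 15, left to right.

7 8

16 in 2 cells must be {7,9}.
R1C1 = 16 − 7 = 9 completes the 16 across.
R2C1 = 16 − 9 = 7 completes the 16 down.
R2C2 = 15 − 7 = 8 completes the 15 across.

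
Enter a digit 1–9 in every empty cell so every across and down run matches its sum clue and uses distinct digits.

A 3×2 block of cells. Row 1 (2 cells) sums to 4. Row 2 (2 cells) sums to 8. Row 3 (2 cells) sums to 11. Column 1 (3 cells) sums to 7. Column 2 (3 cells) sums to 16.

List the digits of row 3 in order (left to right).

4 in 2 cells must be {1,3}; 7 in 3 cells must be {1,2,4}.
The 4 across and the 7 down share only 1, so (1,1) = 1.
(1,2) = 4 − 1 = 3 completes the 4 across.
Given what's placed, (2,1) must be 2 to fit the 8 across and 7 down.
(2,2) = 8 − 2 = 6 completes the 8 across.
(3,1) = 7 − 3 = 4 completes the 7 down.
(3,2) = 11 − 4 = 7 completes the 11 across.

4 7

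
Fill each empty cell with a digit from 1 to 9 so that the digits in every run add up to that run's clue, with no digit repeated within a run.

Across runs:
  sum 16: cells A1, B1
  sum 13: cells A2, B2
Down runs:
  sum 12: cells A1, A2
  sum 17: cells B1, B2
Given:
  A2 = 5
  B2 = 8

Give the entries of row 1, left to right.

16 in 2 cells must be {7,9}; 17 in 2 cells must be {8,9}.
A1 = 12 − 5 = 7 completes the 12 down.
B1 = 16 − 7 = 9 completes the 16 across.

7 9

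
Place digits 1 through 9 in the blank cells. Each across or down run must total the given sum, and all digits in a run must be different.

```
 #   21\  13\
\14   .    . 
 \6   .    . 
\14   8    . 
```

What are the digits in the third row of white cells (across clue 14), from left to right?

Given what's placed, R2C1 must be 4 to fit the 6 across and 21 down.
R2C2 = 6 − 4 = 2 completes the 6 across.
R3C2 = 14 − 8 = 6 completes the 14 across.
R1C1 = 21 − 12 = 9 completes the 21 down.
R1C2 = 14 − 9 = 5 completes the 14 across.

8 6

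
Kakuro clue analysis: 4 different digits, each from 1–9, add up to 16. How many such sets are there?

4 distinct digits from 1–9 sum between 10 and 30.

8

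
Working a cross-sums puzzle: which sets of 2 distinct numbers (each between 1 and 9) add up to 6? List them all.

{1,5}; {2,4}

2 distinct digits from 1–9 sum between 3 and 17.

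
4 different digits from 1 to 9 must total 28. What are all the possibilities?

4 distinct digits from 1–9 sum between 10 and 30.

{4,7,8,9}; {5,6,8,9}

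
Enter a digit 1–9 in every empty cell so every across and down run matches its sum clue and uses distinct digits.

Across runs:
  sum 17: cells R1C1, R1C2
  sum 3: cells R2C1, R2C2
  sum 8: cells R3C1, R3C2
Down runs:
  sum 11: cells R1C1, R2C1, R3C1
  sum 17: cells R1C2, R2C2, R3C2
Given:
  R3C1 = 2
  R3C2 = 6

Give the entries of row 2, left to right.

17 in 2 cells must be {8,9}; 3 in 2 cells must be {1,2}.
Given what's placed, R1C1 must be 8 to fit the 17 across and 11 down.
R1C2 = 17 − 8 = 9 completes the 17 across.
R2C1 = 11 − 10 = 1 completes the 11 down.
R2C2 = 3 − 1 = 2 completes the 3 across.

1 2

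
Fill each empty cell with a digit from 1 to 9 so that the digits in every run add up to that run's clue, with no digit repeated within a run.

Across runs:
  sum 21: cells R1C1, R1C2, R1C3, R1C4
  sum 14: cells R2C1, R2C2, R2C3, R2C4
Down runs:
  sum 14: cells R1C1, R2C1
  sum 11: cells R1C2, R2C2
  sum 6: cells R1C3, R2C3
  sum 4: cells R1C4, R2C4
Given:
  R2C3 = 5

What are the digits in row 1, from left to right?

8 9 1 3

4 in 2 cells must be {1,3}.
R1C3 = 6 − 5 = 1 completes the 6 down.
R1C4 = 3: the only remaining digit allowed by both the 21 across and the 4 down.
R2C1 = 6: the only remaining digit allowed by both the 14 across and the 14 down.
R2C2 = 2: the only remaining digit allowed by both the 14 across and the 11 down.
R2C4 = 14 − 13 = 1 completes the 14 across.
R1C1 = 14 − 6 = 8 completes the 14 down.
R1C2 = 21 − 12 = 9 completes the 21 across.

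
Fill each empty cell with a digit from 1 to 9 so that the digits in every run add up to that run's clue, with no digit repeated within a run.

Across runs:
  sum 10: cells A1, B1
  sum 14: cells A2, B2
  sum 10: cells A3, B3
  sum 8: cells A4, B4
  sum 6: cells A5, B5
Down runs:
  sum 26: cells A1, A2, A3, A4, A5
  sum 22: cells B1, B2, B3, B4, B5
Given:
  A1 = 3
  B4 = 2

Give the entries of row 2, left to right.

8 6

B1 = 10 − 3 = 7 completes the 10 across.
A4 = 8 − 2 = 6 completes the 8 across.
No cell is forced outright now. B5 can only be 1 or 4 (the digits allowed by both its 6 across and its 22 down). If B5 = 1: that forces A5 = 5, A2 = 8, after which B2 would have to be in {6} for the 14 across but in {3,4,8,9} for the 22 down — contradiction. So B5 = 4.
A5 = 6 − 4 = 2 completes the 6 across.
A2 = 8: the only remaining digit allowed by both the 14 across and the 26 down.
B2 = 14 − 8 = 6 completes the 14 across.
A3 = 26 − 19 = 7 completes the 26 down.
B3 = 10 − 7 = 3 completes the 10 across.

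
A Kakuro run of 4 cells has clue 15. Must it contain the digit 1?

No

Counterexample: {2,3,4,6} sums to 15 without using 1.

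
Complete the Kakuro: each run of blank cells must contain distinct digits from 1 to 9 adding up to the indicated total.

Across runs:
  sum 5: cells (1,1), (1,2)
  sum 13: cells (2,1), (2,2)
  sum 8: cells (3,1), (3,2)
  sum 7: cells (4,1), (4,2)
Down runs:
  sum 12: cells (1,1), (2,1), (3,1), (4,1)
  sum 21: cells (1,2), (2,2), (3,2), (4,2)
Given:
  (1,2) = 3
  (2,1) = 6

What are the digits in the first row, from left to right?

2 3

(1,1) = 5 − 3 = 2 completes the 5 across.
(2,2) = 13 − 6 = 7 completes the 13 across.
No cell is forced outright now. (3,1) can only be 1 or 3 (the digits allowed by both its 8 across and its 12 down). If (3,1) = 1: then (3,2) would have to be in {7} for the 8 across but in {2,5,6,9} for the 21 down — contradiction. So (3,1) = 3.
(3,2) = 8 − 3 = 5 completes the 8 across.
(4,1) = 12 − 11 = 1 completes the 12 down.
(4,2) = 7 − 1 = 6 completes the 7 across.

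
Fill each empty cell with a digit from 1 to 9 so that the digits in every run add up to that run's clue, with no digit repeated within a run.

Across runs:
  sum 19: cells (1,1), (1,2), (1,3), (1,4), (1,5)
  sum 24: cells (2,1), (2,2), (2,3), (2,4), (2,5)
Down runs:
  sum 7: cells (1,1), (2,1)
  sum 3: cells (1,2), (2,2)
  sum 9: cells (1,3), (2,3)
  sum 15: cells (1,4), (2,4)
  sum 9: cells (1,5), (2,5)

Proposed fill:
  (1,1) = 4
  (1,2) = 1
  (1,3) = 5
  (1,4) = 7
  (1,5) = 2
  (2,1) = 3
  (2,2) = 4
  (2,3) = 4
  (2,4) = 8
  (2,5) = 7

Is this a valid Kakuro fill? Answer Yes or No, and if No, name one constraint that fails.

No — the down run (1,2)–(2,2) sums to 5, not 3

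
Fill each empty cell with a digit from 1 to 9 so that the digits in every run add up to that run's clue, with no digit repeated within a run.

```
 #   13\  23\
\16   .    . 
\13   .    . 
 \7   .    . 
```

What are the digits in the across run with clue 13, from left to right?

16 in 2 cells must be {7,9}; 23 in 3 cells must be {6,8,9}.
The 16 across and the 23 down share only 9, so R1C2 = 9.
Given what's placed, R3C2 must be 6 to fit the 7 across and 23 down.
R1C1 = 16 − 9 = 7 completes the 16 across.
R2C2 = 23 − 15 = 8 completes the 23 down.
R3C1 = 7 − 6 = 1 completes the 7 across.
R2C1 = 13 − 8 = 5 completes the 13 across.

5 8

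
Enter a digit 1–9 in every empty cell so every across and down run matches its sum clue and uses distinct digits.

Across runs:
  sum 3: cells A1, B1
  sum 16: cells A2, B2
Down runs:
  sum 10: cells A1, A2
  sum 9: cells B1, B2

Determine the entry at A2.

9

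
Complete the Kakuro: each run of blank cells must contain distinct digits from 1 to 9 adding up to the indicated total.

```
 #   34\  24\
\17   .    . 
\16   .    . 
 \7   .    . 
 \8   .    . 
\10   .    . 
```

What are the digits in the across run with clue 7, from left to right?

17 in 2 cells must be {8,9}; 16 in 2 cells must be {7,9}; 34 in 5 cells must be {4,6,7,8,9}.
Nothing is forced directly, so branch on R3C1, whose candidates are 4 or 6. If R3C1 = 6: that forces R3C2 = 1, R4C1 = 7, after which R4C2 would have to be in {1} for the 8 across but in {2,3,4,5,6,7,8,9} for the 24 down — contradiction. So R3C1 = 4.
R3C2 = 7 − 4 = 3 completes the 7 across.

4 3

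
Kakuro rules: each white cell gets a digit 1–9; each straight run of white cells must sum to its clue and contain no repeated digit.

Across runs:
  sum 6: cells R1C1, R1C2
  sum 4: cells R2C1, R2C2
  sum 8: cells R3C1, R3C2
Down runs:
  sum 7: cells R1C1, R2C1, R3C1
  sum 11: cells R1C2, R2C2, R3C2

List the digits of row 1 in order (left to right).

4 2

4 in 2 cells must be {1,3}; 7 in 3 cells must be {1,2,4}.
The 4 across and the 7 down share only 1, so R2C1 = 1.
R2C2 = 4 − 1 = 3 completes the 4 across.
Given what's placed, R3C1 must be 2 to fit the 8 across and 7 down.
R3C2 = 8 − 2 = 6 completes the 8 across.
R1C1 = 7 − 3 = 4 completes the 7 down.
R1C2 = 6 − 4 = 2 completes the 6 across.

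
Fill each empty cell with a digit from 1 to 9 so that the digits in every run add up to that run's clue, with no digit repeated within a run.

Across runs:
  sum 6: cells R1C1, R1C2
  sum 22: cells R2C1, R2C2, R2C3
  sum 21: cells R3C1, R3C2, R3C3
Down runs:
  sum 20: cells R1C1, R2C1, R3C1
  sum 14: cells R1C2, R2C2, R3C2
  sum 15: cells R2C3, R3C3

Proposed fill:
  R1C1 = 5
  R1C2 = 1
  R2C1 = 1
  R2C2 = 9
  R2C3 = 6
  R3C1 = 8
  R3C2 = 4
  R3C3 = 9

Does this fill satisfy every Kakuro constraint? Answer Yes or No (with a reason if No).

No — the across run R2C1–R2C3 sums to 16, not 22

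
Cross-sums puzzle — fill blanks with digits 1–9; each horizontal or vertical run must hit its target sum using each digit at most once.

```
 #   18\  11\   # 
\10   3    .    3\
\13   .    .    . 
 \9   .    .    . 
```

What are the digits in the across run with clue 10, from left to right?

3, 7

3 in 2 cells must be {1,2}.
R1C2 = 10 − 3 = 7 completes the 10 across.
R3C1 = 6: the only remaining digit allowed by both the 9 across and the 18 down.
Given what's placed, R3C2 must be 1 to fit the 9 across and 11 down.
R3C3 = 9 − 7 = 2 completes the 9 across.
R2C1 = 18 − 9 = 9 completes the 18 down.
R2C2 = 11 − 8 = 3 completes the 11 down.
R2C3 = 13 − 12 = 1 completes the 13 across.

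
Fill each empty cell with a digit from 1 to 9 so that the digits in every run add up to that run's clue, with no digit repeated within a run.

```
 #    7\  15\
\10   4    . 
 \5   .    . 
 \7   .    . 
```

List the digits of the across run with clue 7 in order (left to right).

7 in 3 cells must be {1,2,4}.
R1C2 = 10 − 4 = 6 completes the 10 across.
No cell is forced outright now. R2C1 can only be 1 or 2 (the digits allowed by both its 5 across and its 7 down). If R2C1 = 2: then R2C2 would have to be in {3} for the 5 across but in {1,2,4,5,7,8} for the 15 down — contradiction. So R2C1 = 1.
R2C2 = 5 − 1 = 4 completes the 5 across.
R3C1 = 7 − 5 = 2 completes the 7 down.
R3C2 = 7 − 2 = 5 completes the 7 across.

2 5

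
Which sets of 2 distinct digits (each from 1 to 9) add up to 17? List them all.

{8,9}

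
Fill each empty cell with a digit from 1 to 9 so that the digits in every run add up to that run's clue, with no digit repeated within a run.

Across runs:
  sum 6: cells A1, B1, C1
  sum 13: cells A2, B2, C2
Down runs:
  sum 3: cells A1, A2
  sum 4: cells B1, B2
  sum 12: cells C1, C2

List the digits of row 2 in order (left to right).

6 in 3 cells must be {1,2,3}; 3 in 2 cells must be {1,2}; 4 in 2 cells must be {1,3}.
The 6 across and the 12 down share only 3, so C1 = 3.
C2 = 12 − 3 = 9 completes the 12 down.
Given what's placed, B1 must be 1 to fit the 6 across and 4 down.
A2 = 1: the only remaining digit allowed by both the 13 across and the 3 down.
B2 = 13 − 10 = 3 completes the 13 across.
A1 = 6 − 4 = 2 completes the 6 across.

1, 3, 9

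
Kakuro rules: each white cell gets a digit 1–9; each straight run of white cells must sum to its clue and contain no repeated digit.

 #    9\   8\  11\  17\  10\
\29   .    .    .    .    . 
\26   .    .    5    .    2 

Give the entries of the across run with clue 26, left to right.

4 7 5 8 2

17 in 2 cells must be {8,9}.
R1C3 = 11 − 5 = 6 completes the 11 down.
R1C5 = 10 − 2 = 8 completes the 10 down.
R1C4 = 9: the only remaining digit allowed by both the 29 across and the 17 down.
R2C4 = 17 − 9 = 8 completes the 17 down.
Given what's placed, R2C2 must be 7 to fit the 26 across and 8 down.
R1C2 = 8 − 7 = 1 completes the 8 down.
R2C1 = 26 − 22 = 4 completes the 26 across.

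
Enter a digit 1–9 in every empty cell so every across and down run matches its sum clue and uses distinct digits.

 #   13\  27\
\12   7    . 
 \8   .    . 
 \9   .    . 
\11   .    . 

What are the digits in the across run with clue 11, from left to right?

R1C2 = 12 − 7 = 5 completes the 12 across.
Nothing is forced directly, so branch on R4C1, whose candidates are 2 or 3. If R4C1 = 3: then R4C2 would have to be in {8} for the 11 across but in {6,7,9} for the 27 down — contradiction. So R4C1 = 2.
R4C2 = 11 − 2 = 9 completes the 11 across.
Nothing is forced directly, so branch on R2C1, whose candidates are 1 or 3. If R2C1 = 3: then R2C2 would have to be in {5} for the 8 across but in {6,7} for the 27 down — contradiction. So R2C1 = 1.
R2C2 = 8 − 1 = 7 completes the 8 across.
R3C1 = 13 − 10 = 3 completes the 13 down.
R3C2 = 9 − 3 = 6 completes the 9 across.

2, 9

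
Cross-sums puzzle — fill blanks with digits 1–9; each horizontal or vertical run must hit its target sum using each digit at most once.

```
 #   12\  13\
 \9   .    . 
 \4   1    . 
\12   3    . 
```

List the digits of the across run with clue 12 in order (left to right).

4 in 2 cells must be {1,3}.
R1C1 = 12 − 4 = 8 completes the 12 down.
R1C2 = 9 − 8 = 1 completes the 9 across.
R2C2 = 4 − 1 = 3 completes the 4 across.
R3C2 = 12 − 3 = 9 completes the 12 across.

3 9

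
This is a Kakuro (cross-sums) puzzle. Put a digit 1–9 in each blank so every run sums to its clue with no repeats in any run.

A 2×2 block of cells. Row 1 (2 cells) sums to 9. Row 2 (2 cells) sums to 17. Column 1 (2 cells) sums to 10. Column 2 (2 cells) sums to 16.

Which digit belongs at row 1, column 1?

2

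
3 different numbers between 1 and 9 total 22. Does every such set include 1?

No

Counterexample: {5,8,9} sums to 22 without using 1.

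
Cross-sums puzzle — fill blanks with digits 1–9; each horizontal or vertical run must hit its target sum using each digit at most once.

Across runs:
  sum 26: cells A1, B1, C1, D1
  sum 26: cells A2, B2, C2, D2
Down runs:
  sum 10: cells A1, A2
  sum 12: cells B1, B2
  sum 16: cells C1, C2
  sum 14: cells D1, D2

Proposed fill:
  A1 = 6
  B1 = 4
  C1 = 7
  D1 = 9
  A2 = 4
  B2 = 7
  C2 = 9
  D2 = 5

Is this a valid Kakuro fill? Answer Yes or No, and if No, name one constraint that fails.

No — the down run B1–B2 sums to 11, not 12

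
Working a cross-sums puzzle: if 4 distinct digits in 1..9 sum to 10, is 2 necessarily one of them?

Yes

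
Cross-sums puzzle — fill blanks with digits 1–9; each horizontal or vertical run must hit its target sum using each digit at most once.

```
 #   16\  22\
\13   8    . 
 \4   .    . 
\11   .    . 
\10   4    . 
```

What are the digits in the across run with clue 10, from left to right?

4 6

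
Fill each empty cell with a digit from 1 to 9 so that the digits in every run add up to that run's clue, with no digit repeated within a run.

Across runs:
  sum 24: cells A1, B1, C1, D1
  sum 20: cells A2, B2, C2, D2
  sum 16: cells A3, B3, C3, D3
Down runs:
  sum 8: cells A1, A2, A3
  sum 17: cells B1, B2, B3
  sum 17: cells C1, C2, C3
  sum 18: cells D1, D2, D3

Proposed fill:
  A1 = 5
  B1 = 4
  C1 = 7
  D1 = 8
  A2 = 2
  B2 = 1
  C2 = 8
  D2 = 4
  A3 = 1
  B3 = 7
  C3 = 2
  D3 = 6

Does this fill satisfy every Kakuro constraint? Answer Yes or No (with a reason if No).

No — the down run B1–B3 sums to 12, not 17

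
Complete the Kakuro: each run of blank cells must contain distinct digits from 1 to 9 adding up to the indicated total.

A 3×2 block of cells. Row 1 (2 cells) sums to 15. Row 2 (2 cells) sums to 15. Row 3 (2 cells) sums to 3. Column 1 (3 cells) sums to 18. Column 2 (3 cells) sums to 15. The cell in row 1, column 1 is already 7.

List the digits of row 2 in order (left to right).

9, 6

3 in 2 cells must be {1,2}.
(1,2) = 15 − 7 = 8 completes the 15 across.
Given what's placed, (2,2) must be 6 to fit the 15 across and 15 down.
Given what's placed, (3,1) must be 2 to fit the 3 across and 18 down.
(3,2) = 3 − 2 = 1 completes the 3 across.
(2,1) = 15 − 6 = 9 completes the 15 across.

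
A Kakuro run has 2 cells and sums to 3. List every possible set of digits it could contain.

{1,2}

2 distinct digits from 1–9 sum between 3 and 17.
Only one set works: {1,2}.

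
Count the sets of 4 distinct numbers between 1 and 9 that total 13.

4 distinct digits from 1–9 sum between 10 and 30.
Enumerating: {1,2,3,7}, {1,2,4,6}, {1,3,4,5}.

3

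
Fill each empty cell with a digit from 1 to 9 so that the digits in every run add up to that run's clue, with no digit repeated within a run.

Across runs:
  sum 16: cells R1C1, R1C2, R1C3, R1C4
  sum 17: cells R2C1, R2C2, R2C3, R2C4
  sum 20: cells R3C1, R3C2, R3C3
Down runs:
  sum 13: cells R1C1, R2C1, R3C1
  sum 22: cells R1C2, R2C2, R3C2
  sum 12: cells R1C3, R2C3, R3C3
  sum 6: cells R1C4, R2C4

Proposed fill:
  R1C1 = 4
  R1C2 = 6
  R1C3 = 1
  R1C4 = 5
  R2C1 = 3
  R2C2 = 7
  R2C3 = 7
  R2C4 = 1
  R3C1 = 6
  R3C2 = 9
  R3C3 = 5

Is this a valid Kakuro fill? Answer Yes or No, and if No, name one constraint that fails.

No — the down run R1C3–R3C3 sums to 13, not 12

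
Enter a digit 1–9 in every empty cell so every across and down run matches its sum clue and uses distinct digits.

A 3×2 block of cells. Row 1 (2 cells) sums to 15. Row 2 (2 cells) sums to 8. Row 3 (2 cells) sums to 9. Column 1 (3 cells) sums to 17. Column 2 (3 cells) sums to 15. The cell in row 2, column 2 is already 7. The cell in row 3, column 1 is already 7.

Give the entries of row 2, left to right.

1, 7

Given what's placed, (1,2) must be 6 to fit the 15 across and 15 down.
(2,1) = 8 − 7 = 1 completes the 8 across.
(3,2) = 9 − 7 = 2 completes the 9 across.
(1,1) = 15 − 6 = 9 completes the 15 across.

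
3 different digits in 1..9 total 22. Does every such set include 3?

No

Counterexample: {5,8,9} sums to 22 without using 3.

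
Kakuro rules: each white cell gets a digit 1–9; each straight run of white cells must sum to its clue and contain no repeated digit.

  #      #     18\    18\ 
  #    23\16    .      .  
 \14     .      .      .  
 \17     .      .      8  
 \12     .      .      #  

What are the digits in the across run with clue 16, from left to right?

9 7

16 in 2 cells must be {7,9}; 23 in 3 cells must be {6,8,9}.
R3C1 = 6: the only remaining digit allowed by both the 17 across and the 23 down.
R3C2 = 17 − 14 = 3 completes the 17 across.
Nothing is forced directly, so branch on R2C1, whose candidates are 8 or 9. If R2C1 = 8: that forces R4C1 = 9, after which R4C2 would have to be in {3} for the 12 across but in {1,2,4,5,6,7,8,9} for the 18 down — contradiction. So R2C1 = 9.
R4C1 = 23 − 15 = 8 completes the 23 down.
R4C2 = 12 − 8 = 4 completes the 12 across.
R1C2 = 9: the only remaining digit allowed by both the 16 across and the 18 down.
R1C3 = 16 − 9 = 7 completes the 16 across.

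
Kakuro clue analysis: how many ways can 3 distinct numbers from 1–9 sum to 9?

3 distinct digits from 1–9 sum between 6 and 24.
Enumerating: {1,2,6}, {1,3,5}, {2,3,4}.

3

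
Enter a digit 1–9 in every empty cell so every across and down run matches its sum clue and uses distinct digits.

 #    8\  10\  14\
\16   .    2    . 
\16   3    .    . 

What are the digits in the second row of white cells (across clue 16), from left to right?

3, 8, 5

R1C1 = 8 − 3 = 5 completes the 8 down.
R1C3 = 16 − 7 = 9 completes the 16 across.
R2C2 = 10 − 2 = 8 completes the 10 down.
R2C3 = 16 − 11 = 5 completes the 16 across.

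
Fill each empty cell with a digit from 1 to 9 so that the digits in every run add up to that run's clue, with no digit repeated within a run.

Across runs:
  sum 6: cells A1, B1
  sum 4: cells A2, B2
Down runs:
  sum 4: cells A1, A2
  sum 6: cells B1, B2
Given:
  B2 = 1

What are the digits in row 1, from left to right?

1 5

4 in 2 cells must be {1,3}.
The 6 across and the 4 down share only 1, so A1 = 1.
B1 = 6 − 1 = 5 completes the 6 across.
A2 = 4 − 1 = 3 completes the 4 across.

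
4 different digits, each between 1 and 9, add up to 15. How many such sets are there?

4 distinct digits from 1–9 sum between 10 and 30.
Enumerating: {1,2,3,9}, {1,2,4,8}, {1,2,5,7}, {1,3,4,7}, {1,3,5,6}, {2,3,4,6}.

6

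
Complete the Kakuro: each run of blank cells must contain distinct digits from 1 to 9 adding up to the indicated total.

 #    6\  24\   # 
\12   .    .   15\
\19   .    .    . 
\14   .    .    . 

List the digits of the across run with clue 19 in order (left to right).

2 8 9

6 in 3 cells must be {1,2,3}; 24 in 3 cells must be {7,8,9}.
Only 3 fits R1C1 under both its across sum 12 and down sum 6.
R1C2 = 12 − 3 = 9 completes the 12 across.
Given what's placed, R2C1 must be 2 to fit the 19 across and 6 down.
R2C2 = 8: the only remaining digit allowed by both the 19 across and the 24 down.
R2C3 = 19 − 10 = 9 completes the 19 across.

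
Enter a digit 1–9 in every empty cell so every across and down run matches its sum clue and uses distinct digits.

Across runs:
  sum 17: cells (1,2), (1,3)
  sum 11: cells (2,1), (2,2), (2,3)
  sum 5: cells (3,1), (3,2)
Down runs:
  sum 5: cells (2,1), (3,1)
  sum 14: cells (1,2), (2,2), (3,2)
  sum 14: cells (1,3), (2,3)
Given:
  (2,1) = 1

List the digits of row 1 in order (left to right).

17 in 2 cells must be {8,9}.
(3,1) = 5 − 1 = 4 completes the 5 down.
(3,2) = 5 − 4 = 1 completes the 5 across.
Nothing is forced directly, so branch on (2,3), whose candidates are 6 or 8. If (2,3) = 8: then (1,3) would have to be in {8,9} for the 17 across but in {6} for the 14 down — contradiction. So (2,3) = 6.
(1,3) = 14 − 6 = 8 completes the 14 down.
(2,2) = 11 − 7 = 4 completes the 11 across.
(1,2) = 17 − 8 = 9 completes the 17 across.

9 8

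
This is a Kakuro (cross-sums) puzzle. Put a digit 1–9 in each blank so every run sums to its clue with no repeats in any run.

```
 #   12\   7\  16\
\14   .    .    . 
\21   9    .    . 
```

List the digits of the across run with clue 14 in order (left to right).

3 2 9

16 in 2 cells must be {7,9}.
R1C1 = 12 − 9 = 3 completes the 12 down.
Given what's placed, R2C3 must be 7 to fit the 21 across and 16 down.
R1C3 = 16 − 7 = 9 completes the 16 down.
R2C2 = 21 − 16 = 5 completes the 21 across.
R1C2 = 14 − 12 = 2 completes the 14 across.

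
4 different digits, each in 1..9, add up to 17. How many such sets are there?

9

4 distinct digits from 1–9 sum between 10 and 30.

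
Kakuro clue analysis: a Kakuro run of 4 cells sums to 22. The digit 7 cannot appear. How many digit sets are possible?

5

4 distinct digits from 1–9 sum between 10 and 30.
Dropping sets that contain 7.
Enumerating: {1,4,8,9}, {2,3,8,9}, {2,5,6,9}, {3,4,6,9}, {3,5,6,8}.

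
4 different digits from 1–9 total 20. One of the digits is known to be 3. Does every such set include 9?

No

Counterexample: {2,3,7,8} sums to 20 under that restriction without using 9.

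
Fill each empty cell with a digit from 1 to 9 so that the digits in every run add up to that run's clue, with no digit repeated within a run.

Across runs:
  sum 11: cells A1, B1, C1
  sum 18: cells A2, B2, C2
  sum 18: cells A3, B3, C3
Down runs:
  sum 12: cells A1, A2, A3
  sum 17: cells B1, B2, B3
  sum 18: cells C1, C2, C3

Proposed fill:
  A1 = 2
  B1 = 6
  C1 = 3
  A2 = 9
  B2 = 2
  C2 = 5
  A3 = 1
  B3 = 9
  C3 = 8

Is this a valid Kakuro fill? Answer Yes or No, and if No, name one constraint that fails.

No — the down run C1–C3 sums to 16, not 18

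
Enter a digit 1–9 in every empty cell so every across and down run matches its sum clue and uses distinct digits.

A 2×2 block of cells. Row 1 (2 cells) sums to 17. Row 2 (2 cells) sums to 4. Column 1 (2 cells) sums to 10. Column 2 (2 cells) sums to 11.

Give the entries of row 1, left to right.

9 8

17 in 2 cells must be {8,9}; 4 in 2 cells must be {1,3}.
The 4 across and the 11 down share only 3, so (2,2) = 3.
(1,2) = 11 − 3 = 8 completes the 11 down.
(2,1) = 4 − 3 = 1 completes the 4 across.
(1,1) = 17 − 8 = 9 completes the 17 across.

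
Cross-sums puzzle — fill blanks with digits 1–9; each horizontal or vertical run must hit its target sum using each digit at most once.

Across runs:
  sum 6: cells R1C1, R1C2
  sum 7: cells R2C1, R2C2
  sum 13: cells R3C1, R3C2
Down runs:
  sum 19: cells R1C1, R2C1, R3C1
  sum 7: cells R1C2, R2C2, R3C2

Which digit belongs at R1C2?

7 in 3 cells must be {1,2,4}.
The 13 across and the 7 down share only 4, so R3C2 = 4.
R3C1 = 13 − 4 = 9 completes the 13 across.
Nothing is forced directly, so branch on R1C1, whose candidates are 2 or 4. If R1C1 = 2: then R1C2 would have to be in {4} for the 6 across but in {1,2} for the 7 down — contradiction. So R1C1 = 4.
R1C2 = 6 − 4 = 2 completes the 6 across.
R2C1 = 19 − 13 = 6 completes the 19 down.
R2C2 = 7 − 6 = 1 completes the 7 across.

2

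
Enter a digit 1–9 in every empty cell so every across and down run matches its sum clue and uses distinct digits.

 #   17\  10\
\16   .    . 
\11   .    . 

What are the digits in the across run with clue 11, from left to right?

16 in 2 cells must be {7,9}; 17 in 2 cells must be {8,9}.
The 16 across and the 17 down share only 9, so R1C1 = 9.
R1C2 = 16 − 9 = 7 completes the 16 across.
R2C1 = 17 − 9 = 8 completes the 17 down.
R2C2 = 11 − 8 = 3 completes the 11 across.

8 3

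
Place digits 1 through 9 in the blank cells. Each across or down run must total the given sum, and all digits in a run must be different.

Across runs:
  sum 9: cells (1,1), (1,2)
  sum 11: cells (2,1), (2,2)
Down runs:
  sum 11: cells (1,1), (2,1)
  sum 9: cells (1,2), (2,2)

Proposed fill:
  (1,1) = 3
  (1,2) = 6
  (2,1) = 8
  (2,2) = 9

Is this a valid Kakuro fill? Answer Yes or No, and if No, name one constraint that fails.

No — the down run (1,2)–(2,2) sums to 15, not 9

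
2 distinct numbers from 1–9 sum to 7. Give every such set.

{1,6}; {2,5}; {3,4}

2 distinct digits from 1–9 sum between 3 and 17.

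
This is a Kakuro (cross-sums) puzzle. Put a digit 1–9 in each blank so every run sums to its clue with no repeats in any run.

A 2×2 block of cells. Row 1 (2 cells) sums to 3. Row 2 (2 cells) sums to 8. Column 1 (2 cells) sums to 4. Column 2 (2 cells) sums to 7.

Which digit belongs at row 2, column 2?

5

3 in 2 cells must be {1,2}; 4 in 2 cells must be {1,3}.
The 3 across and the 4 down share only 1, so (1,1) = 1.
(1,2) = 3 − 1 = 2 completes the 3 across.
(2,1) = 4 − 1 = 3 completes the 4 down.
(2,2) = 8 − 3 = 5 completes the 8 across.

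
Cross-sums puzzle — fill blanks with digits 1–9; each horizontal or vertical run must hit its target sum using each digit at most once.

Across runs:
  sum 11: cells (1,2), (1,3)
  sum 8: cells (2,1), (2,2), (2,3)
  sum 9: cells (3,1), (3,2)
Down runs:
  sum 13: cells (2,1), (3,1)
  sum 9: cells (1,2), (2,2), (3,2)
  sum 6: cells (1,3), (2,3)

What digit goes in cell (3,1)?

8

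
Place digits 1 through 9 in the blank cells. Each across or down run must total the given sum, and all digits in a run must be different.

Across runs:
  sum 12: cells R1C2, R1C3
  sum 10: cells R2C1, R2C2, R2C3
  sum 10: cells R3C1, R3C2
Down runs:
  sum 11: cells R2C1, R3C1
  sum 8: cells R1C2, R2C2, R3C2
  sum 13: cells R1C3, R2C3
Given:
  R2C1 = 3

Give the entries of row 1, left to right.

5, 7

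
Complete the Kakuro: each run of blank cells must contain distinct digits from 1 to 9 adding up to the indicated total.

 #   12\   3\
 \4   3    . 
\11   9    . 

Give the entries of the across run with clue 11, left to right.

9 2

4 in 2 cells must be {1,3}; 3 in 2 cells must be {1,2}.
R1C2 = 4 − 3 = 1 completes the 4 across.
R2C2 = 11 − 9 = 2 completes the 11 across.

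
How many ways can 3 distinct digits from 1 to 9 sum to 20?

3 distinct digits from 1–9 sum between 6 and 24.
Enumerating: {3,8,9}, {4,7,9}, {5,6,9}, {5,7,8}.

4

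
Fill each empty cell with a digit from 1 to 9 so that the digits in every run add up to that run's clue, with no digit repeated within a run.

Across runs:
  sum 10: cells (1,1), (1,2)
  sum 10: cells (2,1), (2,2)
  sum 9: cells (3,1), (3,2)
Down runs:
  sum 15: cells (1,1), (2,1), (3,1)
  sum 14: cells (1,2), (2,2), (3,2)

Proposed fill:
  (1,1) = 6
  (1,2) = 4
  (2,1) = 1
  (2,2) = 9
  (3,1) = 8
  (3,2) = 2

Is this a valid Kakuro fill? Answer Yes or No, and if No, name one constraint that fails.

No — the across run (3,1)–(3,2) sums to 10, not 9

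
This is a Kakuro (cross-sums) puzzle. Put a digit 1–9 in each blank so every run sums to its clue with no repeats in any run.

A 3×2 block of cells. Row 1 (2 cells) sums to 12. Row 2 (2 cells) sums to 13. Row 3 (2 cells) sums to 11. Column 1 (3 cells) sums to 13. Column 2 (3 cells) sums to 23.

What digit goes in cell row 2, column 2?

23 in 3 cells must be {6,8,9}.
Nothing is forced directly, so branch on (3,2), whose candidates are 6 or 8 or 9. If (3,2) = 6: that forces (3,1) = 5, (1,1) = 7, after which (1,2) would have to be in {5} for the 12 across but in {8,9} for the 23 down — contradiction. If (3,2) = 8: that forces (1,2) = 9, (2,2) = 6, (3,1) = 3, after which (1,1) would have to be in {3} for the 12 across but in {1,2,4,6,8,9} for the 13 down — contradiction. So (3,2) = 9.
Given what's placed, (1,2) must be 8 to fit the 12 across and 23 down.
(2,2) = 23 − 17 = 6 completes the 23 down.
(3,1) = 11 − 9 = 2 completes the 11 across.
(1,1) = 12 − 8 = 4 completes the 12 across.
(2,1) = 13 − 6 = 7 completes the 13 across.

6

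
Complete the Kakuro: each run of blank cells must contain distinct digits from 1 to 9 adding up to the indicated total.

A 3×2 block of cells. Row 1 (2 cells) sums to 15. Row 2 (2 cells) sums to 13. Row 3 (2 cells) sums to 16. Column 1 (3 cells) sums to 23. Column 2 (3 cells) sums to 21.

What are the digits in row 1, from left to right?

6, 9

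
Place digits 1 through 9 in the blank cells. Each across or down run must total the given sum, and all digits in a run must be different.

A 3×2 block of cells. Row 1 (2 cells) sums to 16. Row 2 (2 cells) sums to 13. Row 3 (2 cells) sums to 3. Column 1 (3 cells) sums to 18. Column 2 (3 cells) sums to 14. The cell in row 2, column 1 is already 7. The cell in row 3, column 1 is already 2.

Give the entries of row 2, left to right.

7 6

16 in 2 cells must be {7,9}; 3 in 2 cells must be {1,2}.
(1,1) = 18 − 9 = 9 completes the 18 down.
(1,2) = 16 − 9 = 7 completes the 16 across.
(2,2) = 13 − 7 = 6 completes the 13 across.
(3,2) = 3 − 2 = 1 completes the 3 across.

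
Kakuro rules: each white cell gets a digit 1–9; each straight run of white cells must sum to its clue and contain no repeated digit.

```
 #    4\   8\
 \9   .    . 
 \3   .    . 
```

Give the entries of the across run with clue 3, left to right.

3 in 2 cells must be {1,2}; 4 in 2 cells must be {1,3}.
The 3 across and the 4 down share only 1, so R2C1 = 1.
R2C2 = 3 − 1 = 2 completes the 3 across.
R1C1 = 4 − 1 = 3 completes the 4 down.
R1C2 = 9 − 3 = 6 completes the 9 across.

1 2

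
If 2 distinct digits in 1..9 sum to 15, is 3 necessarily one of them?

No

Counterexample: {6,9} sums to 15 without using 3.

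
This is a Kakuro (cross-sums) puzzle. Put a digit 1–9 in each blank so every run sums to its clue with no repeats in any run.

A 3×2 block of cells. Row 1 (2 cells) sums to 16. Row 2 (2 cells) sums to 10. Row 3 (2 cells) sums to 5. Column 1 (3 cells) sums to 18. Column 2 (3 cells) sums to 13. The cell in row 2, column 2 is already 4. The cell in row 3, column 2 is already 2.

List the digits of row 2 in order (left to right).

16 in 2 cells must be {7,9}.
(1,2) = 13 − 6 = 7 completes the 13 down.
(2,1) = 10 − 4 = 6 completes the 10 across.
(3,1) = 5 − 2 = 3 completes the 5 across.
(1,1) = 16 − 7 = 9 completes the 16 across.

6 4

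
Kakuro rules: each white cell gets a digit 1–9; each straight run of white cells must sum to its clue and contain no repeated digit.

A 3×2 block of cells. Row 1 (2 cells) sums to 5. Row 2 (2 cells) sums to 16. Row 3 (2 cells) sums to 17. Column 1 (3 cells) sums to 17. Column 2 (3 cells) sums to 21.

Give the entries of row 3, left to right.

16 in 2 cells must be {7,9}; 17 in 2 cells must be {8,9}.
The 5 across and the 21 down share only 4, so (1,2) = 4.
Given what's placed, (2,2) must be 9 to fit the 16 across and 21 down.
(3,2) = 21 − 13 = 8 completes the 21 down.
(1,1) = 5 − 4 = 1 completes the 5 across.
(2,1) = 16 − 9 = 7 completes the 16 across.
(3,1) = 17 − 8 = 9 completes the 17 across.

9 8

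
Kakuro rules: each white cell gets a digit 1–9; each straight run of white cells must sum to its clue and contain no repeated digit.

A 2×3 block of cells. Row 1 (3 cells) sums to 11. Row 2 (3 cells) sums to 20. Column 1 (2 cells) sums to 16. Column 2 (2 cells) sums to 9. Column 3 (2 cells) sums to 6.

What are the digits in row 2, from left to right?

16 in 2 cells must be {7,9}.
The 11 across and the 16 down share only 7, so (1,1) = 7.
Given what's placed, (1,3) must be 1 to fit the 11 across and 6 down.
(2,1) = 16 − 7 = 9 completes the 16 down.
(2,3) = 6 − 1 = 5 completes the 6 down.
(1,2) = 11 − 8 = 3 completes the 11 across.
(2,2) = 20 − 14 = 6 completes the 20 across.

9 6 5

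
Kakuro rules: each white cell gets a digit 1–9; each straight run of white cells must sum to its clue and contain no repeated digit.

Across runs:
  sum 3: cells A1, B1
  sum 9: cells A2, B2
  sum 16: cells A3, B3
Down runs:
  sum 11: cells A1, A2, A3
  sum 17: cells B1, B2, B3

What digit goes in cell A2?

3

3 in 2 cells must be {1,2}; 16 in 2 cells must be {7,9}.
The 16 across and the 11 down share only 7, so A3 = 7.
B3 = 16 − 7 = 9 completes the 16 across.
Given what's placed, A1 must be 1 to fit the 3 across and 11 down.
B1 = 3 − 1 = 2 completes the 3 across.
A2 = 11 − 8 = 3 completes the 11 down.
B2 = 9 − 3 = 6 completes the 9 across.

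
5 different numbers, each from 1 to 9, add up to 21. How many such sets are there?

5 distinct digits from 1–9 sum between 15 and 35.

8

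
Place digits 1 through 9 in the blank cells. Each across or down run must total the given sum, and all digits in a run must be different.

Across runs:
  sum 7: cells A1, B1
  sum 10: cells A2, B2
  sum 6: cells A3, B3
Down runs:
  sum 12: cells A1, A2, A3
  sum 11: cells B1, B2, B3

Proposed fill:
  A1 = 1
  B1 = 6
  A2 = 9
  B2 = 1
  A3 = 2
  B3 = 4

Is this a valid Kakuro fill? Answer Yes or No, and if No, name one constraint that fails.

Across: 1+6=7; 9+1=10; 2+4=6. Down: 1+9+2=12; 6+1+4=11. No digit repeats within any run.

Yes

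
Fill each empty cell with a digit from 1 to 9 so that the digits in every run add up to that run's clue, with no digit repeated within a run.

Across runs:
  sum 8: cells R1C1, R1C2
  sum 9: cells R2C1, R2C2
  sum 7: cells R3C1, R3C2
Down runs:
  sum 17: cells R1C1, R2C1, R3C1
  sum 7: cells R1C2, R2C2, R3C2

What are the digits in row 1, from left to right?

7 in 3 cells must be {1,2,4}.
Nothing is forced directly, so branch on R2C2, whose candidates are 1 or 2 or 4. If R2C2 = 2: that forces R1C2 = 1, R2C1 = 7, R3C2 = 4, after which R1C1 would have to be in {7} for the 8 across but in {1,2,4,6,8,9} for the 17 down — contradiction. If R2C2 = 4: that forces R2C1 = 5, R1C1 = 3, after which R1C2 would have to be in {5} for the 8 across but in {1,2} for the 7 down — contradiction. So R2C2 = 1.
Given what's placed, R1C2 must be 2 to fit the 8 across and 7 down.
R2C1 = 9 − 1 = 8 completes the 9 across.
R3C2 = 7 − 3 = 4 completes the 7 down.
R1C1 = 8 − 2 = 6 completes the 8 across.
R3C1 = 7 − 4 = 3 completes the 7 across.

6 2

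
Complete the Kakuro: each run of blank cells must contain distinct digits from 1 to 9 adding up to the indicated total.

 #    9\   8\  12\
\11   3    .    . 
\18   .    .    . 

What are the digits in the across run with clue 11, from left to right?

3 1 7

R1C3 = 7: the only remaining digit allowed by both the 11 across and the 12 down.
R2C1 = 9 − 3 = 6 completes the 9 down.
R2C3 = 12 − 7 = 5 completes the 12 down.
R1C2 = 11 − 10 = 1 completes the 11 across.
R2C2 = 18 − 11 = 7 completes the 18 across.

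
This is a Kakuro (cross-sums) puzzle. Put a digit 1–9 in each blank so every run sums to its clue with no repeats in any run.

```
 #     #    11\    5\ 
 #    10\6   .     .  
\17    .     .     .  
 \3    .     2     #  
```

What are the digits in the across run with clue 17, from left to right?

9, 5, 3

3 in 2 cells must be {1,2}.
R3C1 = 3 − 2 = 1 completes the 3 across.
R2C1 = 10 − 1 = 9 completes the 10 down.
No cell is forced outright now. R1C2 can only be 1 or 4 or 5 (the digits allowed by both its 6 across and its 11 down). If R1C2 = 1: then R1C3 would have to be in {5} for the 6 across but in {1,2,3,4} for the 5 down — contradiction. If R1C2 = 5: that forces R1C3 = 1, after which R2C2 would have to be in {1,2,3,5,6,7} for the 17 across but in {4} for the 11 down — contradiction. So R1C2 = 4.
R1C3 = 6 − 4 = 2 completes the 6 across.
R2C2 = 11 − 6 = 5 completes the 11 down.
R2C3 = 17 − 14 = 3 completes the 17 across.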